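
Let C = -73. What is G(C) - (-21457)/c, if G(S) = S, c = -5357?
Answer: -412518/5357 ≈ -77.005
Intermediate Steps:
G(C) - (-21457)/c = -73 - (-21457)/(-5357) = -73 - (-21457)*(-1)/5357 = -73 - 1*21457/5357 = -73 - 21457/5357 = -412518/5357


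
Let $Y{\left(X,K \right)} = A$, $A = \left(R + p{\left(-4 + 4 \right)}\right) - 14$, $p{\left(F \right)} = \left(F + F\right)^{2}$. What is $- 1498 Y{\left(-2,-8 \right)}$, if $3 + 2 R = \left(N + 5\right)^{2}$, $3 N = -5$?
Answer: $\frac{134071}{9} \approx 14897.0$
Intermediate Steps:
$N = - \frac{5}{3}$ ($N = \frac{1}{3} \left(-5\right) = - \frac{5}{3} \approx -1.6667$)
$R = \frac{73}{18}$ ($R = - \frac{3}{2} + \frac{\left(- \frac{5}{3} + 5\right)^{2}}{2} = - \frac{3}{2} + \frac{\left(\frac{10}{3}\right)^{2}}{2} = - \frac{3}{2} + \frac{1}{2} \cdot \frac{100}{9} = - \frac{3}{2} + \frac{50}{9} = \frac{73}{18} \approx 4.0556$)
$p{\left(F \right)} = 4 F^{2}$ ($p{\left(F \right)} = \left(2 F\right)^{2} = 4 F^{2}$)
$A = - \frac{179}{18}$ ($A = \left(\frac{73}{18} + 4 \left(-4 + 4\right)^{2}\right) - 14 = \left(\frac{73}{18} + 4 \cdot 0^{2}\right) - 14 = \left(\frac{73}{18} + 4 \cdot 0\right) - 14 = \left(\frac{73}{18} + 0\right) - 14 = \frac{73}{18} - 14 = - \frac{179}{18} \approx -9.9444$)
$Y{\left(X,K \right)} = - \frac{179}{18}$
$- 1498 Y{\left(-2,-8 \right)} = \left(-1498\right) \left(- \frac{179}{18}\right) = \frac{134071}{9}$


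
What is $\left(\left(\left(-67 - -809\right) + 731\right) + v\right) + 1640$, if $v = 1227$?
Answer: $4340$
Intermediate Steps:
$\left(\left(\left(-67 - -809\right) + 731\right) + v\right) + 1640 = \left(\left(\left(-67 - -809\right) + 731\right) + 1227\right) + 1640 = \left(\left(\left(-67 + 809\right) + 731\right) + 1227\right) + 1640 = \left(\left(742 + 731\right) + 1227\right) + 1640 = \left(1473 + 1227\right) + 1640 = 2700 + 1640 = 4340$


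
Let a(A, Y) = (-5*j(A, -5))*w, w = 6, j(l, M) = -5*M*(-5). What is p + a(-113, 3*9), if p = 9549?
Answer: 13299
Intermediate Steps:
j(l, M) = 25*M
a(A, Y) = 3750 (a(A, Y) = -125*(-5)*6 = -5*(-125)*6 = 625*6 = 3750)
p + a(-113, 3*9) = 9549 + 3750 = 13299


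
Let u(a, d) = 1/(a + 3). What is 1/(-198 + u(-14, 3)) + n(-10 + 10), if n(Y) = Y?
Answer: -11/2179 ≈ -0.0050482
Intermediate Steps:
u(a, d) = 1/(3 + a)
1/(-198 + u(-14, 3)) + n(-10 + 10) = 1/(-198 + 1/(3 - 14)) + (-10 + 10) = 1/(-198 + 1/(-11)) + 0 = 1/(-198 - 1/11) + 0 = 1/(-2179/11) + 0 = -11/2179 + 0 = -11/2179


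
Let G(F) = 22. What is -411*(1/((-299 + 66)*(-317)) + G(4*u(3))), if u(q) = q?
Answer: -667851573/73861 ≈ -9042.0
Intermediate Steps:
-411*(1/((-299 + 66)*(-317)) + G(4*u(3))) = -411*(1/((-299 + 66)*(-317)) + 22) = -411*(-1/317/(-233) + 22) = -411*(-1/233*(-1/317) + 22) = -411*(1/73861 + 22) = -411*1624943/73861 = -667851573/73861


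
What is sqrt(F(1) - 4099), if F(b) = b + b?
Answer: I*sqrt(4097) ≈ 64.008*I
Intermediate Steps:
F(b) = 2*b
sqrt(F(1) - 4099) = sqrt(2*1 - 4099) = sqrt(2 - 4099) = sqrt(-4097) = I*sqrt(4097)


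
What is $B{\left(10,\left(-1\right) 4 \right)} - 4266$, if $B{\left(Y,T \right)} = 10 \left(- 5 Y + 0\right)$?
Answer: $-4766$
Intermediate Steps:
$B{\left(Y,T \right)} = - 50 Y$ ($B{\left(Y,T \right)} = 10 \left(- 5 Y\right) = - 50 Y$)
$B{\left(10,\left(-1\right) 4 \right)} - 4266 = \left(-50\right) 10 - 4266 = -500 - 4266 = -4766$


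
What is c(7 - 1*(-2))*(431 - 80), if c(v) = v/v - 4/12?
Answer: 234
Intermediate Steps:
c(v) = 2/3 (c(v) = 1 - 4*1/12 = 1 - 1/3 = 2/3)
c(7 - 1*(-2))*(431 - 80) = 2*(431 - 80)/3 = (2/3)*351 = 234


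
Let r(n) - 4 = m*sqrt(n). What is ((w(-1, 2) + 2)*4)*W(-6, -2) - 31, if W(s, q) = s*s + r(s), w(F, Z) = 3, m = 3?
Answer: 769 + 60*I*sqrt(6) ≈ 769.0 + 146.97*I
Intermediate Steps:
r(n) = 4 + 3*sqrt(n)
W(s, q) = 4 + s**2 + 3*sqrt(s) (W(s, q) = s*s + (4 + 3*sqrt(s)) = s**2 + (4 + 3*sqrt(s)) = 4 + s**2 + 3*sqrt(s))
((w(-1, 2) + 2)*4)*W(-6, -2) - 31 = ((3 + 2)*4)*(4 + (-6)**2 + 3*sqrt(-6)) - 31 = (5*4)*(4 + 36 + 3*(I*sqrt(6))) - 31 = 20*(4 + 36 + 3*I*sqrt(6)) - 31 = 20*(40 + 3*I*sqrt(6)) - 31 = (800 + 60*I*sqrt(6)) - 31 = 769 + 60*I*sqrt(6)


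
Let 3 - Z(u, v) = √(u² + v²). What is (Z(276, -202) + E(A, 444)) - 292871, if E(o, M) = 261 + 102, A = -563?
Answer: -292505 - 2*√29245 ≈ -2.9285e+5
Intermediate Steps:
Z(u, v) = 3 - √(u² + v²)
E(o, M) = 363
(Z(276, -202) + E(A, 444)) - 292871 = ((3 - √(276² + (-202)²)) + 363) - 292871 = ((3 - √(76176 + 40804)) + 363) - 292871 = ((3 - √116980) + 363) - 292871 = ((3 - 2*√29245) + 363) - 292871 = (366 - 2*√29245) - 292871 = -292505 - 2*√29245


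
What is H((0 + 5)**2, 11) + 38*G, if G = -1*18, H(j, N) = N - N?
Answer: -684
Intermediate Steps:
H(j, N) = 0
G = -18
H((0 + 5)**2, 11) + 38*G = 0 + 38*(-18) = 0 - 684 = -684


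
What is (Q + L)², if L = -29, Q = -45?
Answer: 5476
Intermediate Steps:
(Q + L)² = (-45 - 29)² = (-74)² = 5476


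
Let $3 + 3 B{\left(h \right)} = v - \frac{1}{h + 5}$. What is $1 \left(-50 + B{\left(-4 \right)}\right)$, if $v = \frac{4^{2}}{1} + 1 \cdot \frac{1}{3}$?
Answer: $- \frac{413}{9} \approx -45.889$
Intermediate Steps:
$v = \frac{49}{3}$ ($v = 16 \cdot 1 + 1 \cdot \frac{1}{3} = 16 + \frac{1}{3} = \frac{49}{3} \approx 16.333$)
$B{\left(h \right)} = \frac{40}{9} - \frac{1}{3 \left(5 + h\right)}$ ($B{\left(h \right)} = -1 + \frac{\frac{49}{3} - \frac{1}{h + 5}}{3} = -1 + \frac{\frac{49}{3} - \frac{1}{5 + h}}{3} = -1 + \left(\frac{49}{9} - \frac{1}{3 \left(5 + h\right)}\right) = \frac{40}{9} - \frac{1}{3 \left(5 + h\right)}$)
$1 \left(-50 + B{\left(-4 \right)}\right) = 1 \left(-50 + \frac{197 + 40 \left(-4\right)}{9 \left(5 - 4\right)}\right) = 1 \left(-50 + \frac{197 - 160}{9 \cdot 1}\right) = 1 \left(-50 + \frac{1}{9} \cdot 1 \cdot 37\right) = 1 \left(-50 + \frac{37}{9}\right) = 1 \left(- \frac{413}{9}\right) = - \frac{413}{9}$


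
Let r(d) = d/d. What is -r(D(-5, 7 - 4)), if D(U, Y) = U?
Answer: -1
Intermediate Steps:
r(d) = 1
-r(D(-5, 7 - 4)) = -1*1 = -1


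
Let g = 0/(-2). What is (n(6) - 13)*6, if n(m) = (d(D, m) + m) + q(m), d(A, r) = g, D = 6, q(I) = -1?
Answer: -48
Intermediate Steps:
g = 0 (g = 0*(-½) = 0)
d(A, r) = 0
n(m) = -1 + m (n(m) = (0 + m) - 1 = m - 1 = -1 + m)
(n(6) - 13)*6 = ((-1 + 6) - 13)*6 = (5 - 13)*6 = -8*6 = -48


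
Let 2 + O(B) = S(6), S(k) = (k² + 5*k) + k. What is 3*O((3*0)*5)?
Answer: 210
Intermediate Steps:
S(k) = k² + 6*k
O(B) = 70 (O(B) = -2 + 6*(6 + 6) = -2 + 6*12 = -2 + 72 = 70)
3*O((3*0)*5) = 3*70 = 210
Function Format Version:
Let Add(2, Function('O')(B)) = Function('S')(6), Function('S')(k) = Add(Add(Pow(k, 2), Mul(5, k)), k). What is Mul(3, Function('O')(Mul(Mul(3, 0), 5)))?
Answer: 210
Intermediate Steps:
Function('S')(k) = Add(Pow(k, 2), Mul(6, k))
Function('O')(B) = 70 (Function('O')(B) = Add(-2, Mul(6, Add(6, 6))) = Add(-2, Mul(6, 12)) = Add(-2, 72) = 70)
Mul(3, Function('O')(Mul(Mul(3, 0), 5))) = Mul(3, 70) = 210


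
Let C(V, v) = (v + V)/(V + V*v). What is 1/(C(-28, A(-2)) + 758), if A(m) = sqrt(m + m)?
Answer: 743008/563327605 + 406*I/563327605 ≈ 0.001319 + 7.2072e-7*I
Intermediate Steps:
A(m) = sqrt(2)*sqrt(m) (A(m) = sqrt(2*m) = sqrt(2)*sqrt(m))
C(V, v) = (V + v)/(V + V*v)
1/(C(-28, A(-2)) + 758) = 1/((-28 + sqrt(2)*sqrt(-2))/((-28)*(1 + sqrt(2)*sqrt(-2))) + 758) = 1/(-(-28 + sqrt(2)*(I*sqrt(2)))/(28*(1 + sqrt(2)*(I*sqrt(2)))) + 758) = 1/(-(-28 + 2*I)/(28*(1 + 2*I)) + 758) = 1/(-(1 - 2*I)/5*(-28 + 2*I)/28 + 758) = 1/(-(1 - 2*I)*(-28 + 2*I)/140 + 758) = 1/(758 - (1 - 2*I)*(-28 + 2*I)/140)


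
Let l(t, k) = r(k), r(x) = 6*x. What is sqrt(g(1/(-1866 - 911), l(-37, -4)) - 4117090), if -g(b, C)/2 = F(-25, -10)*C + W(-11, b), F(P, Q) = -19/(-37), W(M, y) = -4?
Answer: I*sqrt(5636251514)/37 ≈ 2029.1*I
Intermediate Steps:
F(P, Q) = 19/37 (F(P, Q) = -19*(-1/37) = 19/37)
l(t, k) = 6*k
g(b, C) = 8 - 38*C/37 (g(b, C) = -2*(19*C/37 - 4) = -2*(-4 + 19*C/37) = 8 - 38*C/37)
sqrt(g(1/(-1866 - 911), l(-37, -4)) - 4117090) = sqrt((8 - 228*(-4)/37) - 4117090) = sqrt((8 - 38/37*(-24)) - 4117090) = sqrt((8 + 912/37) - 4117090) = sqrt(1208/37 - 4117090) = sqrt(-152331122/37) = I*sqrt(5636251514)/37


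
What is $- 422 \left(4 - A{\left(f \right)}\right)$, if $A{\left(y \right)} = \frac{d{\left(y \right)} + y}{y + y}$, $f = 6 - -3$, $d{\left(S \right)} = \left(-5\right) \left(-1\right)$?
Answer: $- \frac{12238}{9} \approx -1359.8$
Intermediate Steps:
$d{\left(S \right)} = 5$
$f = 9$ ($f = 6 + 3 = 9$)
$A{\left(y \right)} = \frac{5 + y}{2 y}$ ($A{\left(y \right)} = \frac{5 + y}{y + y} = \frac{5 + y}{2 y}$)
$- 422 \left(4 - A{\left(f \right)}\right) = - 422 \left(4 - \frac{5 + 9}{2 \cdot 9}\right) = - 422 \left(4 - \frac{1}{2} \cdot \frac{1}{9} \cdot 14\right) = - 422 \left(4 - \frac{7}{9}\right) = \left(-422\right) \frac{29}{9} = - \frac{12238}{9}$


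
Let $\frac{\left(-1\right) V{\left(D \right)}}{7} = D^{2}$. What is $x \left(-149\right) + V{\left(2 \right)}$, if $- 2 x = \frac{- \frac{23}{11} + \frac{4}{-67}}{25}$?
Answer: $- \frac{253593}{7370} \approx -34.409$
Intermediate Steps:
$V{\left(D \right)} = - 7 D^{2}$
$x = \frac{317}{7370}$ ($x = - \frac{\left(- \frac{23}{11} + \frac{4}{-67}\right) \frac{1}{25}}{2} = - \frac{\left(\left(-23\right) \frac{1}{11} + 4 \left(- \frac{1}{67}\right)\right) \frac{1}{25}}{2} = - \frac{\left(- \frac{23}{11} - \frac{4}{67}\right) \frac{1}{25}}{2} = - \frac{\left(- \frac{1585}{737}\right) \frac{1}{25}}{2} = \left(- \frac{1}{2}\right) \left(- \frac{317}{3685}\right) = \frac{317}{7370} \approx 0.043012$)
$x \left(-149\right) + V{\left(2 \right)} = \frac{317}{7370} \left(-149\right) - 7 \cdot 2^{2} = - \frac{47233}{7370} - 28 = - \frac{253593}{7370}$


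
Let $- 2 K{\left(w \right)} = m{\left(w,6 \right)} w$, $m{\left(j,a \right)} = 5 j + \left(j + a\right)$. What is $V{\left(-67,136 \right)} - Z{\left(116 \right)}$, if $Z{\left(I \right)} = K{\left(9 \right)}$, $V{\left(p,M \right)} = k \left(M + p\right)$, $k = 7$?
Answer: $753$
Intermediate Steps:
$m{\left(j,a \right)} = a + 6 j$ ($m{\left(j,a \right)} = 5 j + \left(a + j\right) = a + 6 j$)
$K{\left(w \right)} = - \frac{w \left(6 + 6 w\right)}{2}$ ($K{\left(w \right)} = - \frac{\left(6 + 6 w\right) w}{2} = - \frac{w \left(6 + 6 w\right)}{2}$)
$V{\left(p,M \right)} = 7 M + 7 p$ ($V{\left(p,M \right)} = 7 \left(M + p\right) = 7 M + 7 p$)
$Z{\left(I \right)} = -270$ ($Z{\left(I \right)} = \left(-3\right) 9 \left(1 + 9\right) = \left(-3\right) 9 \cdot 10 = -270$)
$V{\left(-67,136 \right)} - Z{\left(116 \right)} = \left(7 \cdot 136 + 7 \left(-67\right)\right) - -270 = \left(952 - 469\right) + 270 = 483 + 270 = 753$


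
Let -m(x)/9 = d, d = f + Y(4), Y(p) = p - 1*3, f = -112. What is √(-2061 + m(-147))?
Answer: 3*I*√118 ≈ 32.588*I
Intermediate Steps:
Y(p) = -3 + p (Y(p) = p - 3 = -3 + p)
d = -111 (d = -112 + (-3 + 4) = -112 + 1 = -111)
m(x) = 999 (m(x) = -9*(-111) = 999)
√(-2061 + m(-147)) = √(-2061 + 999) = √(-1062) = 3*I*√118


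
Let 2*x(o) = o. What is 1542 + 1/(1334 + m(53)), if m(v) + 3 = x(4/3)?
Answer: 6160293/3995 ≈ 1542.0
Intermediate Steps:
x(o) = o/2
m(v) = -7/3 (m(v) = -3 + (4/3)/2 = -3 + (4*(1/3))/2 = -3 + (1/2)*(4/3) = -3 + 2/3 = -7/3)
1542 + 1/(1334 + m(53)) = 1542 + 1/(1334 - 7/3) = 1542 + 1/(3995/3) = 1542 + 3/3995 = 6160293/3995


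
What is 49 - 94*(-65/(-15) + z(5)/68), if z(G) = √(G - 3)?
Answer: -1075/3 - 47*√2/34 ≈ -360.29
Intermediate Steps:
z(G) = √(-3 + G)
49 - 94*(-65/(-15) + z(5)/68) = 49 - 94*(-65/(-15) + √(-3 + 5)/68) = 49 - 94*(-65*(-1/15) + √2*(1/68)) = 49 - 94*(13/3 + √2/68) = 49 + (-1222/3 - 47*√2/34) = -1075/3 - 47*√2/34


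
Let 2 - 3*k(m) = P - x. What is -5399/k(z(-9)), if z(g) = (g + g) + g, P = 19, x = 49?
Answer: -16197/32 ≈ -506.16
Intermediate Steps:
z(g) = 3*g (z(g) = 2*g + g = 3*g)
k(m) = 32/3 (k(m) = ⅔ - (19 - 1*49)/3 = ⅔ - (19 - 49)/3 = ⅔ - ⅓*(-30) = ⅔ + 10 = 32/3)
-5399/k(z(-9)) = -5399/32/3 = -5399*3/32 = -16197/32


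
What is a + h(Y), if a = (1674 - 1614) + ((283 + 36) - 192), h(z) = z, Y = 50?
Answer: 237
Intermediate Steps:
a = 187 (a = 60 + (319 - 192) = 60 + 127 = 187)
a + h(Y) = 187 + 50 = 237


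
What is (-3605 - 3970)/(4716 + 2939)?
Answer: -1515/1531 ≈ -0.98955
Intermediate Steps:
(-3605 - 3970)/(4716 + 2939) = -7575/7655 = -7575*1/7655 = -1515/1531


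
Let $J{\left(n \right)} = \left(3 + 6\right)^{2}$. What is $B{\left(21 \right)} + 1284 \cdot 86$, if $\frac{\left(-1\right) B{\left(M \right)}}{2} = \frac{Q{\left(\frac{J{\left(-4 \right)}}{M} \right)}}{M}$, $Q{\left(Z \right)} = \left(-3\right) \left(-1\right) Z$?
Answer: $\frac{5410722}{49} \approx 1.1042 \cdot 10^{5}$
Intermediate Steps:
$J{\left(n \right)} = 81$ ($J{\left(n \right)} = 9^{2} = 81$)
$Q{\left(Z \right)} = 3 Z$
$B{\left(M \right)} = - \frac{486}{M^{2}}$ ($B{\left(M \right)} = - 2 \frac{3 \frac{81}{M}}{M} = - 2 \frac{243 \frac{1}{M}}{M} = - 2 \frac{243}{M^{2}} = - \frac{486}{M^{2}}$)
$B{\left(21 \right)} + 1284 \cdot 86 = - \frac{486}{441} + 1284 \cdot 86 = \left(-486\right) \frac{1}{441} + 110424 = - \frac{54}{49} + 110424 = \frac{5410722}{49}$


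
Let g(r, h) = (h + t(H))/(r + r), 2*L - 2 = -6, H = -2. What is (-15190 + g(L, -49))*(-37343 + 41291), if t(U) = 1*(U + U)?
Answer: -59917809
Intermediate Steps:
L = -2 (L = 1 + (1/2)*(-6) = 1 - 3 = -2)
t(U) = 2*U (t(U) = 1*(2*U) = 2*U)
g(r, h) = (-4 + h)/(2*r) (g(r, h) = (h + 2*(-2))/(r + r) = (h - 4)/((2*r)) = (-4 + h)*(1/(2*r)) = (-4 + h)/(2*r))
(-15190 + g(L, -49))*(-37343 + 41291) = (-15190 + (1/2)*(-4 - 49)/(-2))*(-37343 + 41291) = (-15190 + (1/2)*(-1/2)*(-53))*3948 = (-15190 + 53/4)*3948 = -60707/4*3948 = -59917809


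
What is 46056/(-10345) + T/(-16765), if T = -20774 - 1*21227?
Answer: -67525699/34686785 ≈ -1.9467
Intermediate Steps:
T = -42001 (T = -20774 - 21227 = -42001)
46056/(-10345) + T/(-16765) = 46056/(-10345) - 42001/(-16765) = 46056*(-1/10345) - 42001*(-1/16765) = -46056/10345 + 42001/16765 = -67525699/34686785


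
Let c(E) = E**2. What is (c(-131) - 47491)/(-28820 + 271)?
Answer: 30330/28549 ≈ 1.0624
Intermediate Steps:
(c(-131) - 47491)/(-28820 + 271) = ((-131)**2 - 47491)/(-28820 + 271) = (17161 - 47491)/(-28549) = -30330*(-1/28549) = 30330/28549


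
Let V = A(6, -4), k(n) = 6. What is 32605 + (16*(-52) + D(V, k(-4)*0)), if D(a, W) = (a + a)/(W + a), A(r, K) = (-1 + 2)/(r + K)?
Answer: 31775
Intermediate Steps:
A(r, K) = 1/(K + r)
V = ½ (V = 1/(-4 + 6) = 1/2 = ½ ≈ 0.50000)
D(a, W) = 2*a/(W + a) (D(a, W) = (2*a)/(W + a) = 2*a/(W + a))
32605 + (16*(-52) + D(V, k(-4)*0)) = 32605 + (16*(-52) + 2*(½)/(6*0 + ½)) = 32605 + (-832 + 2*(½)/(0 + ½)) = 32605 + (-832 + 2*(½)/(½)) = 32605 + (-832 + 2*(½)*2) = 32605 + (-832 + 2) = 32605 - 830 = 31775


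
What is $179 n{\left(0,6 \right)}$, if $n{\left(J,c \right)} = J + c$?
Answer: $1074$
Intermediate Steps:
$179 n{\left(0,6 \right)} = 179 \left(0 + 6\right) = 179 \cdot 6 = 1074$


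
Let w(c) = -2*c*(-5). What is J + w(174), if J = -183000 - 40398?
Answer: -221658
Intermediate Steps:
w(c) = 10*c
J = -223398
J + w(174) = -223398 + 10*174 = -223398 + 1740 = -221658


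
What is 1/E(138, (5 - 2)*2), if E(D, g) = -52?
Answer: -1/52 ≈ -0.019231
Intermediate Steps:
1/E(138, (5 - 2)*2) = 1/(-52) = -1/52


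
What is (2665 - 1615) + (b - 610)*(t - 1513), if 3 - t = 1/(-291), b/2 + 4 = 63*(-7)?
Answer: 219806350/97 ≈ 2.2660e+6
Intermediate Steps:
b = -890 (b = -8 + 2*(63*(-7)) = -8 + 2*(-441) = -8 - 882 = -890)
t = 874/291 (t = 3 - 1/(-291) = 3 - 1*(-1/291) = 3 + 1/291 = 874/291 ≈ 3.0034)
(2665 - 1615) + (b - 610)*(t - 1513) = (2665 - 1615) + (-890 - 610)*(874/291 - 1513) = 1050 - 1500*(-439409/291) = 1050 + 219704500/97 = 219806350/97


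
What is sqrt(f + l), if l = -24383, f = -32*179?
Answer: I*sqrt(30111) ≈ 173.53*I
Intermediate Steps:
f = -5728
sqrt(f + l) = sqrt(-5728 - 24383) = sqrt(-30111) = I*sqrt(30111)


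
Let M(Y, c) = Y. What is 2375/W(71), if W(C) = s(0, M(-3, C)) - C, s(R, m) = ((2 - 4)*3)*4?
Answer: -25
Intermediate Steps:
s(R, m) = -24 (s(R, m) = -2*3*4 = -6*4 = -24)
W(C) = -24 - C
2375/W(71) = 2375/(-24 - 1*71) = 2375/(-24 - 71) = 2375/(-95) = 2375*(-1/95) = -25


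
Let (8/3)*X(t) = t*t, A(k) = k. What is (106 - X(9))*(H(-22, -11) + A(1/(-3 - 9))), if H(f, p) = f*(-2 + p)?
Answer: 2075755/96 ≈ 21622.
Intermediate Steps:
X(t) = 3*t²/8 (X(t) = 3*(t*t)/8 = 3*t²/8)
(106 - X(9))*(H(-22, -11) + A(1/(-3 - 9))) = (106 - 3*9²/8)*(-22*(-2 - 11) + 1/(-3 - 9)) = (106 - 3*81/8)*(-22*(-13) + 1/(-12)) = (106 - 1*243/8)*(286 - 1/12) = (106 - 243/8)*(3431/12) = (605/8)*(3431/12) = 2075755/96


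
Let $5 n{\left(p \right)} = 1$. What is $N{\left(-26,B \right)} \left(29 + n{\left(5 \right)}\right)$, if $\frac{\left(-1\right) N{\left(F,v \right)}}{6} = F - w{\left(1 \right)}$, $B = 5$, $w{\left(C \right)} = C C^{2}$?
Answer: $\frac{23652}{5} \approx 4730.4$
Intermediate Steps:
$n{\left(p \right)} = \frac{1}{5}$ ($n{\left(p \right)} = \frac{1}{5} \cdot 1 = \frac{1}{5}$)
$w{\left(C \right)} = C^{3}$
$N{\left(F,v \right)} = 6 - 6 F$ ($N{\left(F,v \right)} = - 6 \left(F - 1^{3}\right) = - 6 \left(F - 1\right) = - 6 \left(-1 + F\right) = 6 - 6 F$)
$N{\left(-26,B \right)} \left(29 + n{\left(5 \right)}\right) = \left(6 - -156\right) \left(29 + \frac{1}{5}\right) = \left(6 + 156\right) \frac{146}{5} = 162 \cdot \frac{146}{5} = \frac{23652}{5}$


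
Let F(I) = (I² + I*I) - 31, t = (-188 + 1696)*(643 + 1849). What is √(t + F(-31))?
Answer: √3759827 ≈ 1939.0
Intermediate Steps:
t = 3757936 (t = 1508*2492 = 3757936)
F(I) = -31 + 2*I² (F(I) = (I² + I²) - 31 = 2*I² - 31 = -31 + 2*I²)
√(t + F(-31)) = √(3757936 + (-31 + 2*(-31)²)) = √(3757936 + (-31 + 2*961)) = √(3757936 + (-31 + 1922)) = √(3757936 + 1891) = √3759827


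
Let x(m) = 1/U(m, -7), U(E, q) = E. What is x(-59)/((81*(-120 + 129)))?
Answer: -1/43011 ≈ -2.3250e-5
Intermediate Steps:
x(m) = 1/m
x(-59)/((81*(-120 + 129))) = 1/((-59)*((81*(-120 + 129)))) = -1/(59*(81*9)) = -1/59/729 = -1/59*1/729 = -1/43011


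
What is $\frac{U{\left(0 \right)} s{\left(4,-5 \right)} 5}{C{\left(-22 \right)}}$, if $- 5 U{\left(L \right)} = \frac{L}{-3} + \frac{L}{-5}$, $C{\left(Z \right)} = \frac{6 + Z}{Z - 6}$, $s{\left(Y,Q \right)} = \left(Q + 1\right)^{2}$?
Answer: $0$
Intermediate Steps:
$s{\left(Y,Q \right)} = \left(1 + Q\right)^{2}$
$C{\left(Z \right)} = \frac{6 + Z}{-6 + Z}$
$U{\left(L \right)} = \frac{8 L}{75}$ ($U{\left(L \right)} = - \frac{\frac{L}{-3} + \frac{L}{-5}}{5} = - \frac{L \left(- \frac{1}{3}\right) + L \left(- \frac{1}{5}\right)}{5} = - \frac{- \frac{L}{3} - \frac{L}{5}}{5} = - \frac{\left(- \frac{8}{15}\right) L}{5} = \frac{8 L}{75}$)
$\frac{U{\left(0 \right)} s{\left(4,-5 \right)} 5}{C{\left(-22 \right)}} = \frac{\frac{8}{75} \cdot 0 \left(1 - 5\right)^{2} \cdot 5}{\frac{1}{-6 - 22} \left(6 - 22\right)} = \frac{0 \left(-4\right)^{2} \cdot 5}{\frac{1}{-28} \left(-16\right)} = \frac{0 \cdot 16 \cdot 5}{\left(- \frac{1}{28}\right) \left(-16\right)} = \frac{0 \cdot 5}{\frac{4}{7}} = 0 \cdot \frac{7}{4} = 0$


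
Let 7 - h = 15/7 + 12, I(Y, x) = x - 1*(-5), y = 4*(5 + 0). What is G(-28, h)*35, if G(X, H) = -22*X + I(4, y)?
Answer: 22435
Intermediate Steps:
y = 20 (y = 4*5 = 20)
I(Y, x) = 5 + x (I(Y, x) = x + 5 = 5 + x)
h = -50/7 (h = 7 - (15/7 + 12) = 7 - 1*99/7 = 7 - 99/7 = -50/7 ≈ -7.1429)
G(X, H) = 25 - 22*X (G(X, H) = -22*X + (5 + 20) = -22*X + 25 = 25 - 22*X)
G(-28, h)*35 = (25 - 22*(-28))*35 = (25 + 616)*35 = 641*35 = 22435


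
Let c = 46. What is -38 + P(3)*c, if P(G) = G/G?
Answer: 8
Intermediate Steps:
P(G) = 1
-38 + P(3)*c = -38 + 1*46 = -38 + 46 = 8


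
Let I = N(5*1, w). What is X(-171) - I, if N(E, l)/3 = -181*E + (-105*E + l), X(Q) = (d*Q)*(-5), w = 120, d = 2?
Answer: 5640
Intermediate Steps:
X(Q) = -10*Q (X(Q) = (2*Q)*(-5) = -10*Q)
N(E, l) = -858*E + 3*l (N(E, l) = 3*(-181*E + (-105*E + l)) = 3*(-181*E + (l - 105*E)) = 3*(l - 286*E) = -858*E + 3*l)
I = -3930 (I = -4290 + 3*120 = -858*5 + 360 = -4290 + 360 = -3930)
X(-171) - I = -10*(-171) - 1*(-3930) = 1710 + 3930 = 5640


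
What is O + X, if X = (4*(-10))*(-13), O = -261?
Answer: 259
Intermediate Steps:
X = 520 (X = -40*(-13) = 520)
O + X = -261 + 520 = 259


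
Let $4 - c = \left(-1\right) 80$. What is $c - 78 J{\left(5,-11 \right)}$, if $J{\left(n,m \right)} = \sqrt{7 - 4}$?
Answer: $84 - 78 \sqrt{3} \approx -51.1$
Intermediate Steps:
$J{\left(n,m \right)} = \sqrt{3}$
$c = 84$ ($c = 4 - \left(-1\right) 80 = 4 - -80 = 4 + 80 = 84$)
$c - 78 J{\left(5,-11 \right)} = 84 - 78 \sqrt{3}$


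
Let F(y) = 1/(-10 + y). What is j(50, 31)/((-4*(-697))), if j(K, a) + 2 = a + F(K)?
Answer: 1161/111520 ≈ 0.010411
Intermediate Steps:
j(K, a) = -2 + a + 1/(-10 + K) (j(K, a) = -2 + (a + 1/(-10 + K)) = -2 + a + 1/(-10 + K))
j(50, 31)/((-4*(-697))) = ((1 + (-10 + 50)*(-2 + 31))/(-10 + 50))/((-4*(-697))) = ((1 + 40*29)/40)/2788 = ((1 + 1160)/40)*(1/2788) = ((1/40)*1161)*(1/2788) = (1161/40)*(1/2788) = 1161/111520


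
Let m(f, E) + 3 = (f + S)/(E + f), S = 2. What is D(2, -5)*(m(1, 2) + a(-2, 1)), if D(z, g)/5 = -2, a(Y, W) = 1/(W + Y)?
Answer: 30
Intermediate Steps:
D(z, g) = -10 (D(z, g) = 5*(-2) = -10)
m(f, E) = -3 + (2 + f)/(E + f) (m(f, E) = -3 + (f + 2)/(E + f) = -3 + (2 + f)/(E + f))
D(2, -5)*(m(1, 2) + a(-2, 1)) = -10*((2 - 3*2 - 2*1)/(2 + 1) + 1/(1 - 2)) = -10*((2 - 6 - 2)/3 + 1/(-1)) = -10*((⅓)*(-6) - 1) = -10*(-2 - 1) = -10*(-3) = 30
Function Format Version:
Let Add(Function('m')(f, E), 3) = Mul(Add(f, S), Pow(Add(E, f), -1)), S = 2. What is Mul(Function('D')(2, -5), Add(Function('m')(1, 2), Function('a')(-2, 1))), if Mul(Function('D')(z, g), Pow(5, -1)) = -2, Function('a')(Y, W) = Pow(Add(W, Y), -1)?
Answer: 30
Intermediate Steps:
Function('D')(z, g) = -10 (Function('D')(z, g) = Mul(5, -2) = -10)
Function('m')(f, E) = Add(-3, Mul(Pow(Add(E, f), -1), Add(2, f))) (Function('m')(f, E) = Add(-3, Mul(Add(f, 2), Pow(Add(E, f), -1))) = Add(-3, Mul(Add(2, f), Pow(Add(E, f), -1))) = Add(-3, Mul(Pow(Add(E, f), -1), Add(2, f))))
Mul(Function('D')(2, -5), Add(Function('m')(1, 2), Function('a')(-2, 1))) = Mul(-10, Add(Mul(Pow(Add(2, 1), -1), Add(2, Mul(-3, 2), Mul(-2, 1))), Pow(Add(1, -2), -1))) = Mul(-10, Add(Mul(Pow(3, -1), Add(2, -6, -2)), Pow(-1, -1))) = Mul(-10, Add(Mul(Rational(1, 3), -6), -1)) = Mul(-10, Add(-2, -1)) = Mul(-10, -3) = 30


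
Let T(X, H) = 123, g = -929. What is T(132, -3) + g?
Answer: -806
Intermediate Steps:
T(132, -3) + g = 123 - 929 = -806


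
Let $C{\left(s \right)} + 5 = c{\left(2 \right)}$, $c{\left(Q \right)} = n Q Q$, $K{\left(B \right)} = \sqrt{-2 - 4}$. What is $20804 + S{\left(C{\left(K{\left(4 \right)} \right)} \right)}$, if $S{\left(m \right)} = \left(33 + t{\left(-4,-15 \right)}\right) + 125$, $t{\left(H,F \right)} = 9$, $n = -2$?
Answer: $20971$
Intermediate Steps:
$K{\left(B \right)} = i \sqrt{6}$ ($K{\left(B \right)} = \sqrt{-6} = i \sqrt{6}$)
$c{\left(Q \right)} = - 2 Q^{2}$ ($c{\left(Q \right)} = - 2 Q Q = - 2 Q^{2}$)
$C{\left(s \right)} = -13$ ($C{\left(s \right)} = -5 - 2 \cdot 2^{2} = -5 - 8 = -13$)
$S{\left(m \right)} = 167$ ($S{\left(m \right)} = \left(33 + 9\right) + 125 = 42 + 125 = 167$)
$20804 + S{\left(C{\left(K{\left(4 \right)} \right)} \right)} = 20804 + 167 = 20971$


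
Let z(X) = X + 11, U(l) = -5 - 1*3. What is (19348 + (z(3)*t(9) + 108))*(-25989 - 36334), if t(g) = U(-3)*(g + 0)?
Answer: -1149734704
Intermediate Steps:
U(l) = -8 (U(l) = -5 - 3 = -8)
z(X) = 11 + X
t(g) = -8*g (t(g) = -8*(g + 0) = -8*g)
(19348 + (z(3)*t(9) + 108))*(-25989 - 36334) = (19348 + ((11 + 3)*(-8*9) + 108))*(-25989 - 36334) = (19348 + (14*(-72) + 108))*(-62323) = (19348 + (-1008 + 108))*(-62323) = (19348 - 900)*(-62323) = 18448*(-62323) = -1149734704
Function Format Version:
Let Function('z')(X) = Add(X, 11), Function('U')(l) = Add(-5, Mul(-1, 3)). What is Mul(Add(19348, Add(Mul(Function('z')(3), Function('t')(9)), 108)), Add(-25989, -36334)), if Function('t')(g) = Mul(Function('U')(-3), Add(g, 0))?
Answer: -1149734704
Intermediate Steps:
Function('U')(l) = -8 (Function('U')(l) = Add(-5, -3) = -8)
Function('z')(X) = Add(11, X)
Function('t')(g) = Mul(-8, g) (Function('t')(g) = Mul(-8, Add(g, 0)) = Mul(-8, g))
Mul(Add(19348, Add(Mul(Function('z')(3), Function('t')(9)), 108)), Add(-25989, -36334)) = Mul(Add(19348, Add(Mul(Add(11, 3), Mul(-8, 9)), 108)), Add(-25989, -36334)) = Mul(Add(19348, Add(Mul(14, -72), 108)), -62323) = Mul(Add(19348, Add(-1008, 108)), -62323) = Mul(Add(19348, -900), -62323) = Mul(18448, -62323) = -1149734704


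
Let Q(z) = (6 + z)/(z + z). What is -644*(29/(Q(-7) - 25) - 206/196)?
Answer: 3483810/2443 ≈ 1426.0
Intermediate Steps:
Q(z) = (6 + z)/(2*z) (Q(z) = (6 + z)/((2*z)) = (6 + z)*(1/(2*z)) = (6 + z)/(2*z))
-644*(29/(Q(-7) - 25) - 206/196) = -644*(29/((½)*(6 - 7)/(-7) - 25) - 206/196) = -644*(29/((½)*(-⅐)*(-1) - 25) - 206*1/196) = -644*(29/(1/14 - 25) - 103/98) = -644*(29/(-349/14) - 103/98) = -644*(29*(-14/349) - 103/98) = -644*(-406/349 - 103/98) = -644*(-75735/34202) = 3483810/2443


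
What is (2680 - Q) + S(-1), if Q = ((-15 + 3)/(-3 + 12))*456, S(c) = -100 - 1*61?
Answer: 3127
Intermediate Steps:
S(c) = -161 (S(c) = -100 - 61 = -161)
Q = -608 (Q = -12/9*456 = -12*⅑*456 = -4/3*456 = -608)
(2680 - Q) + S(-1) = (2680 - 1*(-608)) - 161 = (2680 + 608) - 161 = 3288 - 161 = 3127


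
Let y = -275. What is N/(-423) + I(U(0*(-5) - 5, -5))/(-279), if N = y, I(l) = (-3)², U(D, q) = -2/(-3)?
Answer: 8102/13113 ≈ 0.61786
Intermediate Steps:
U(D, q) = ⅔ (U(D, q) = -2*(-⅓) = ⅔)
I(l) = 9
N = -275
N/(-423) + I(U(0*(-5) - 5, -5))/(-279) = -275/(-423) + 9/(-279) = -275*(-1/423) + 9*(-1/279) = 275/423 - 1/31 = 8102/13113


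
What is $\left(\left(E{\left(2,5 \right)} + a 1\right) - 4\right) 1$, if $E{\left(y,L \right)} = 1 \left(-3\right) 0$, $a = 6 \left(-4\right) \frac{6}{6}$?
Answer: $-28$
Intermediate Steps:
$a = -24$ ($a = - 24 \cdot 6 \cdot \frac{1}{6} = \left(-24\right) 1 = -24$)
$E{\left(y,L \right)} = 0$ ($E{\left(y,L \right)} = \left(-3\right) 0 = 0$)
$\left(\left(E{\left(2,5 \right)} + a 1\right) - 4\right) 1 = \left(\left(0 - 24\right) - 4\right) 1 = \left(-24 - 4\right) 1 = \left(-28\right) 1 = -28$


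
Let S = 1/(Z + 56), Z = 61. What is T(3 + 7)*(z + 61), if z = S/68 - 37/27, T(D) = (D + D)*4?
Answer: 28464860/5967 ≈ 4770.4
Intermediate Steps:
S = 1/117 (S = 1/(61 + 56) = 1/117 ≈ 0.0085470)
T(D) = 8*D (T(D) = (2*D)*4 = 8*D)
z = -32705/23868 (z = (1/117)/68 - 37/27 = (1/117)*(1/68) - 37*1/27 = 1/7956 - 37/27 = -32705/23868 ≈ -1.3702)
T(3 + 7)*(z + 61) = (8*(3 + 7))*(-32705/23868 + 61) = (8*10)*(1423243/23868) = 80*(1423243/23868) = 28464860/5967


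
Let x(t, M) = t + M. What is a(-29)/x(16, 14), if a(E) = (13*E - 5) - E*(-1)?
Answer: -137/10 ≈ -13.700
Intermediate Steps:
x(t, M) = M + t
a(E) = -5 + 14*E (a(E) = (-5 + 13*E) - (-1)*E = (-5 + 13*E) + E = -5 + 14*E)
a(-29)/x(16, 14) = (-5 + 14*(-29))/(14 + 16) = (-5 - 406)/30 = -411*1/30 = -137/10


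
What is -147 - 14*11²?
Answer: -1841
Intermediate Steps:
-147 - 14*11² = -147 - 14*121 = -147 - 1694 = -1841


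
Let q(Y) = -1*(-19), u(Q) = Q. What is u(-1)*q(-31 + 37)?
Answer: -19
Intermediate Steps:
q(Y) = 19
u(-1)*q(-31 + 37) = -1*19 = -19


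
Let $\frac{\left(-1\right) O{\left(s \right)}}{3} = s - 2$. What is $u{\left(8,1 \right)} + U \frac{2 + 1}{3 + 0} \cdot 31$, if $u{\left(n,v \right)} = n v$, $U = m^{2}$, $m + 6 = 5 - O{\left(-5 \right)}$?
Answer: $15012$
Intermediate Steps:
$O{\left(s \right)} = 6 - 3 s$ ($O{\left(s \right)} = - 3 \left(s - 2\right) = - 3 \left(-2 + s\right) = 6 - 3 s$)
$m = -22$ ($m = -6 + \left(5 - \left(6 - -15\right)\right) = -6 + \left(5 - \left(6 + 15\right)\right) = -6 + \left(5 - 21\right) = -6 - 16 = -22$)
$U = 484$ ($U = \left(-22\right)^{2} = 484$)
$u{\left(8,1 \right)} + U \frac{2 + 1}{3 + 0} \cdot 31 = 8 \cdot 1 + 484 \frac{2 + 1}{3 + 0} \cdot 31 = 8 + 484 \cdot \frac{3}{3} \cdot 31 = 8 + 484 \cdot 3 \cdot \frac{1}{3} \cdot 31 = 8 + 484 \cdot 1 \cdot 31 = 8 + 484 \cdot 31 = 8 + 15004 = 15012$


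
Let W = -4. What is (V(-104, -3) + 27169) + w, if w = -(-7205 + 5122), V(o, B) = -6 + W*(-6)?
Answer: 29270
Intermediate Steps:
V(o, B) = 18 (V(o, B) = -6 - 4*(-6) = -6 + 24 = 18)
w = 2083 (w = -1*(-2083) = 2083)
(V(-104, -3) + 27169) + w = (18 + 27169) + 2083 = 27187 + 2083 = 29270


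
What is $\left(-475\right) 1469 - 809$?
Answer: $-698584$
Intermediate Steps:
$\left(-475\right) 1469 - 809 = -697775 - 809 = -698584$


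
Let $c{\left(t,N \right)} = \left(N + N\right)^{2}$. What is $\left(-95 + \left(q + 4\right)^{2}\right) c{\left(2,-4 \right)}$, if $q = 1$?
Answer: $-4480$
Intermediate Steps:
$c{\left(t,N \right)} = 4 N^{2}$ ($c{\left(t,N \right)} = \left(2 N\right)^{2} = 4 N^{2}$)
$\left(-95 + \left(q + 4\right)^{2}\right) c{\left(2,-4 \right)} = \left(-95 + \left(1 + 4\right)^{2}\right) 4 \left(-4\right)^{2} = \left(-95 + 5^{2}\right) 4 \cdot 16 = \left(-95 + 25\right) 64 = \left(-70\right) 64 = -4480$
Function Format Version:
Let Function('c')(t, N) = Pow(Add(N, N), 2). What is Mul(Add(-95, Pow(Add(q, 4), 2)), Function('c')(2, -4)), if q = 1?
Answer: -4480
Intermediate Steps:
Function('c')(t, N) = Mul(4, Pow(N, 2)) (Function('c')(t, N) = Pow(Mul(2, N), 2) = Mul(4, Pow(N, 2)))
Mul(Add(-95, Pow(Add(q, 4), 2)), Function('c')(2, -4)) = Mul(Add(-95, Pow(Add(1, 4), 2)), Mul(4, Pow(-4, 2))) = Mul(Add(-95, Pow(5, 2)), Mul(4, 16)) = Mul(Add(-95, 25), 64) = Mul(-70, 64) = -4480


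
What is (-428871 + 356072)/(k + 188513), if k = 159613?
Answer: -72799/348126 ≈ -0.20912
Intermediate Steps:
(-428871 + 356072)/(k + 188513) = (-428871 + 356072)/(159613 + 188513) = -72799/348126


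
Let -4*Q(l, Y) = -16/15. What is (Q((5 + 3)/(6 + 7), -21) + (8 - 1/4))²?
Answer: 231361/3600 ≈ 64.267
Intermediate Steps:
Q(l, Y) = 4/15 (Q(l, Y) = -(-4)/15 = -¼*(-16/15) = 4/15)
(Q((5 + 3)/(6 + 7), -21) + (8 - 1/4))² = (4/15 + (8 - 1/4))² = (4/15 + (8 + (¼)*(-1)))² = (4/15 + (8 - ¼))² = (4/15 + 31/4)² = (481/60)² = 231361/3600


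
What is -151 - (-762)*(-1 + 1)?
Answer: -151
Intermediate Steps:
-151 - (-762)*(-1 + 1) = -151 - (-762)*0 = -151 - 127*0 = -151 + 0 = -151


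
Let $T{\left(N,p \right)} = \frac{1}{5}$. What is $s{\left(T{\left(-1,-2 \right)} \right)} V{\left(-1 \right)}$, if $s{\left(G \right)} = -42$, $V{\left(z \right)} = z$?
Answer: $42$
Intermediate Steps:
$T{\left(N,p \right)} = \frac{1}{5}$
$s{\left(T{\left(-1,-2 \right)} \right)} V{\left(-1 \right)} = \left(-42\right) \left(-1\right) = 42$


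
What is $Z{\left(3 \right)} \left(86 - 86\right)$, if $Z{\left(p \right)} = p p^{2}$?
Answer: $0$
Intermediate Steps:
$Z{\left(p \right)} = p^{3}$
$Z{\left(3 \right)} \left(86 - 86\right) = 3^{3} \left(86 - 86\right) = 27 \cdot 0 = 0$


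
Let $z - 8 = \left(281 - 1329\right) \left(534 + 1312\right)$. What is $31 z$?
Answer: $-59972600$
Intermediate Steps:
$z = -1934600$ ($z = 8 + \left(281 - 1329\right) \left(534 + 1312\right) = 8 - 1934608 = -1934600$)
$31 z = 31 \left(-1934600\right) = -59972600$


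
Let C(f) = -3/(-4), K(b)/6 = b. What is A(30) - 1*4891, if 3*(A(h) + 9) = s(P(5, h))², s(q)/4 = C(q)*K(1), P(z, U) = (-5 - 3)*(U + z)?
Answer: -4792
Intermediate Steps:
P(z, U) = -8*U - 8*z (P(z, U) = -8*(U + z) = -8*U - 8*z)
K(b) = 6*b
C(f) = ¾ (C(f) = -3*(-¼) = ¾)
s(q) = 18 (s(q) = 4*(3*(6*1)/4) = 4*((¾)*6) = 4*(9/2) = 18)
A(h) = 99 (A(h) = -9 + (⅓)*18² = -9 + (⅓)*324 = -9 + 108 = 99)
A(30) - 1*4891 = 99 - 1*4891 = 99 - 4891 = -4792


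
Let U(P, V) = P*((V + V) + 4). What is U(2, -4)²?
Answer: 64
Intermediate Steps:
U(P, V) = P*(4 + 2*V) (U(P, V) = P*(2*V + 4) = P*(4 + 2*V))
U(2, -4)² = (2*2*(2 - 4))² = (2*2*(-2))² = (-8)² = 64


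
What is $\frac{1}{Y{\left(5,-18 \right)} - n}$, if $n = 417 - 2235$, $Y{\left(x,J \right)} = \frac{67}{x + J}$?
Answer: $\frac{13}{23567} \approx 0.00055162$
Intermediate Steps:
$Y{\left(x,J \right)} = \frac{67}{J + x}$
$n = -1818$ ($n = 417 - 2235 = -1818$)
$\frac{1}{Y{\left(5,-18 \right)} - n} = \frac{1}{\frac{67}{-18 + 5} - -1818} = \frac{1}{\frac{67}{-13} + 1818} = \frac{1}{67 \left(- \frac{1}{13}\right) + 1818} = \frac{1}{- \frac{67}{13} + 1818} = \frac{1}{\frac{23567}{13}} = \frac{13}{23567}$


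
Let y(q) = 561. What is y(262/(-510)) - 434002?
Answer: -433441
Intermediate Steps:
y(262/(-510)) - 434002 = 561 - 434002 = -433441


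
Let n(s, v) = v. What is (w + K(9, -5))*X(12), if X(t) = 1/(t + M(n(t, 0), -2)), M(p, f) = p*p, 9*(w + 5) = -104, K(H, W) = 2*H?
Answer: 13/108 ≈ 0.12037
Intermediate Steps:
w = -149/9 (w = -5 + (⅑)*(-104) = -5 - 104/9 = -149/9 ≈ -16.556)
M(p, f) = p²
X(t) = 1/t (X(t) = 1/(t + 0²) = 1/(t + 0) = 1/t)
(w + K(9, -5))*X(12) = (-149/9 + 2*9)/12 = (-149/9 + 18)*(1/12) = (13/9)*(1/12) = 13/108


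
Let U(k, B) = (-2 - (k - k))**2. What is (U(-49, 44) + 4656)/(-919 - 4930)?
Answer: -4660/5849 ≈ -0.79672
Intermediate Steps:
U(k, B) = 4 (U(k, B) = (-2 - 1*0)**2 = (-2 + 0)**2 = (-2)**2 = 4)
(U(-49, 44) + 4656)/(-919 - 4930) = (4 + 4656)/(-919 - 4930) = 4660/(-5849) = 4660*(-1/5849) = -4660/5849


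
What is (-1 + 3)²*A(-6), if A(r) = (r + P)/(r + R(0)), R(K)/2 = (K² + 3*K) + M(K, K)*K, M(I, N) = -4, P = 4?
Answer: 4/3 ≈ 1.3333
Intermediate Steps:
R(K) = -2*K + 2*K² (R(K) = 2*((K² + 3*K) - 4*K) = 2*(K² - K) = -2*K + 2*K²)
A(r) = (4 + r)/r (A(r) = (r + 4)/(r + 2*0*(-1 + 0)) = (4 + r)/(r + 2*0*(-1)) = (4 + r)/(r + 0) = (4 + r)/r)
(-1 + 3)²*A(-6) = (-1 + 3)²*((4 - 6)/(-6)) = 2²*(-⅙*(-2)) = 4*(⅓) = 4/3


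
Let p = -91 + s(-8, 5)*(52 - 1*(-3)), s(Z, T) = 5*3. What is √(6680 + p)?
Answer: √7414 ≈ 86.105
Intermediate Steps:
s(Z, T) = 15
p = 734 (p = -91 + 15*(52 - 1*(-3)) = -91 + 15*(52 + 3) = -91 + 15*55 = -91 + 825 = 734)
√(6680 + p) = √(6680 + 734) = √7414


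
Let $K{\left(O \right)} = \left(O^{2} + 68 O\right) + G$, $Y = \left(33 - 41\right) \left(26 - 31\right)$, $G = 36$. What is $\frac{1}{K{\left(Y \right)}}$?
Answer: $\frac{1}{4356} \approx 0.00022957$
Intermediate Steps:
$Y = 40$ ($Y = \left(-8\right) \left(-5\right) = 40$)
$K{\left(O \right)} = 36 + O^{2} + 68 O$ ($K{\left(O \right)} = \left(O^{2} + 68 O\right) + 36 = 36 + O^{2} + 68 O$)
$\frac{1}{K{\left(Y \right)}} = \frac{1}{36 + 40^{2} + 68 \cdot 40} = \frac{1}{36 + 1600 + 2720} = \frac{1}{4356}$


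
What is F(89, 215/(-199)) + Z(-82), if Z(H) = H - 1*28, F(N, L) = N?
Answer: -21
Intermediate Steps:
Z(H) = -28 + H (Z(H) = H - 28 = -28 + H)
F(89, 215/(-199)) + Z(-82) = 89 + (-28 - 82) = 89 - 110 = -21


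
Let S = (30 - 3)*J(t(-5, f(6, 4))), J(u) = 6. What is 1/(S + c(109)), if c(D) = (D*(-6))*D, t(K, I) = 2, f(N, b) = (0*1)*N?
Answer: -1/71124 ≈ -1.4060e-5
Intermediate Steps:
f(N, b) = 0 (f(N, b) = 0*N = 0)
c(D) = -6*D² (c(D) = (-6*D)*D = -6*D²)
S = 162 (S = (30 - 3)*6 = 27*6 = 162)
1/(S + c(109)) = 1/(162 - 6*109²) = 1/(162 - 6*11881) = 1/(162 - 71286) = 1/(-71124) = -1/71124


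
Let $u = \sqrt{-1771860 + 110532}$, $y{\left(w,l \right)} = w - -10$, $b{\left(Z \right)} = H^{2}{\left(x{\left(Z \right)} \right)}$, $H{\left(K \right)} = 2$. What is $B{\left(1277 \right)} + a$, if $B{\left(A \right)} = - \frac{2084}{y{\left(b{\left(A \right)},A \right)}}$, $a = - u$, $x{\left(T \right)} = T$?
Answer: $- \frac{1042}{7} - 12 i \sqrt{11537} \approx -148.86 - 1288.9 i$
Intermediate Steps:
$b{\left(Z \right)} = 4$ ($b{\left(Z \right)} = 2^{2} = 4$)
$y{\left(w,l \right)} = 10 + w$ ($y{\left(w,l \right)} = w + 10 = 10 + w$)
$u = 12 i \sqrt{11537}$ ($u = \sqrt{-1661328} = 12 i \sqrt{11537} \approx 1288.9 i$)
$a = - 12 i \sqrt{11537} \approx - 1288.9 i$
$B{\left(A \right)} = - \frac{1042}{7}$ ($B{\left(A \right)} = - \frac{2084}{10 + 4} = - \frac{2084}{14} = \left(-2084\right) \frac{1}{14} = - \frac{1042}{7}$)
$B{\left(1277 \right)} + a = - \frac{1042}{7} - 12 i \sqrt{11537}$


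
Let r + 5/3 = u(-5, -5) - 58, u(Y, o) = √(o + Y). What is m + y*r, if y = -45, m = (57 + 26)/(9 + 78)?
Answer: 233678/87 - 45*I*√10 ≈ 2686.0 - 142.3*I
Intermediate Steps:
u(Y, o) = √(Y + o)
m = 83/87 ≈ 0.95402
r = -179/3 + I*√10 (r = -5/3 + (√(-5 - 5) - 58) = -5/3 + (√(-10) - 58) = -5/3 + (I*√10 - 58) = -5/3 + (-58 + I*√10) = -179/3 + I*√10 ≈ -59.667 + 3.1623*I)
m + y*r = 83/87 - 45*(-179/3 + I*√10) = 83/87 + (2685 - 45*I*√10) = 233678/87 - 45*I*√10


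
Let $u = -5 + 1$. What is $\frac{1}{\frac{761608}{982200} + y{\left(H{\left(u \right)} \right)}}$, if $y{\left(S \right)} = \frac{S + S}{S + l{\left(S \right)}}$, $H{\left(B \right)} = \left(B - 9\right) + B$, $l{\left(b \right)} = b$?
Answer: $\frac{122775}{217976} \approx 0.56325$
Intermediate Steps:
$u = -4$
$H{\left(B \right)} = -9 + 2 B$ ($H{\left(B \right)} = \left(-9 + B\right) + B = -9 + 2 B$)
$y{\left(S \right)} = 1$ ($y{\left(S \right)} = \frac{S + S}{S + S} = \frac{2 S}{2 S} = 2 S \frac{1}{2 S} = 1$)
$\frac{1}{\frac{761608}{982200} + y{\left(H{\left(u \right)} \right)}} = \frac{1}{\frac{761608}{982200} + 1} = \frac{1}{761608 \cdot \frac{1}{982200} + 1} = \frac{1}{\frac{95201}{122775} + 1} = \frac{1}{\frac{217976}{122775}} = \frac{122775}{217976}$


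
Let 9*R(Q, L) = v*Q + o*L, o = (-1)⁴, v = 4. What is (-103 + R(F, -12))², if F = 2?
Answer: 866761/81 ≈ 10701.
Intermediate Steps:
o = 1
R(Q, L) = L/9 + 4*Q/9 (R(Q, L) = (4*Q + 1*L)/9 = (4*Q + L)/9 = (L + 4*Q)/9 = L/9 + 4*Q/9)
(-103 + R(F, -12))² = (-103 + ((⅑)*(-12) + (4/9)*2))² = (-103 + (-4/3 + 8/9))² = (-103 - 4/9)² = (-931/9)² = 866761/81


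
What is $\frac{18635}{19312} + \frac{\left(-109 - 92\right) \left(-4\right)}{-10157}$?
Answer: $\frac{173748847}{196151984} \approx 0.88579$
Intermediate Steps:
$\frac{18635}{19312} + \frac{\left(-109 - 92\right) \left(-4\right)}{-10157} = 18635 \cdot \frac{1}{19312} + \left(-201\right) \left(-4\right) \left(- \frac{1}{10157}\right) = \frac{18635}{19312} + 804 \left(- \frac{1}{10157}\right) = \frac{18635}{19312} - \frac{804}{10157} = \frac{173748847}{196151984}$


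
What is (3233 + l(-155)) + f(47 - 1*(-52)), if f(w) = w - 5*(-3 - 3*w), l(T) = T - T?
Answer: 4832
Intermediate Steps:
l(T) = 0
f(w) = 15 + 16*w (f(w) = w + (15 + 15*w) = 15 + 16*w)
(3233 + l(-155)) + f(47 - 1*(-52)) = (3233 + 0) + (15 + 16*(47 - 1*(-52))) = 3233 + (15 + 16*(47 + 52)) = 3233 + (15 + 16*99) = 3233 + (15 + 1584) = 3233 + 1599 = 4832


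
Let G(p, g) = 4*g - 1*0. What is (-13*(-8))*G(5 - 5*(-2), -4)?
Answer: -1664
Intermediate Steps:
G(p, g) = 4*g (G(p, g) = 4*g + 0 = 4*g)
(-13*(-8))*G(5 - 5*(-2), -4) = (-13*(-8))*(4*(-4)) = 104*(-16) = -1664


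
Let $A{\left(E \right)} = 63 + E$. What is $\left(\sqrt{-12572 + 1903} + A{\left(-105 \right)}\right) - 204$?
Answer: $-246 + i \sqrt{10669} \approx -246.0 + 103.29 i$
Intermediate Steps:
$\left(\sqrt{-12572 + 1903} + A{\left(-105 \right)}\right) - 204 = \left(\sqrt{-12572 + 1903} + \left(63 - 105\right)\right) - 204 = \left(\sqrt{-10669} - 42\right) - 204 = \left(i \sqrt{10669} - 42\right) - 204 = \left(-42 + i \sqrt{10669}\right) - 204 = -246 + i \sqrt{10669}$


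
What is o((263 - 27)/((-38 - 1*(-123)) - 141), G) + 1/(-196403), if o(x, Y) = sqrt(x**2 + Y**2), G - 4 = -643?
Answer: -1/196403 + sqrt(80034397)/14 ≈ 639.01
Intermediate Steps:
G = -639 (G = 4 - 643 = -639)
o(x, Y) = sqrt(Y**2 + x**2)
o((263 - 27)/((-38 - 1*(-123)) - 141), G) + 1/(-196403) = sqrt((-639)**2 + ((263 - 27)/((-38 - 1*(-123)) - 141))**2) + 1/(-196403) = sqrt(408321 + (236/((-38 + 123) - 141))**2) - 1/196403 = sqrt(408321 + (236/(85 - 141))**2) - 1/196403 = sqrt(408321 + (236/(-56))**2) - 1/196403 = sqrt(408321 + (236*(-1/56))**2) - 1/196403 = sqrt(408321 + (-59/14)**2) - 1/196403 = sqrt(408321 + 3481/196) - 1/196403 = sqrt(80034397/196) - 1/196403 = sqrt(80034397)/14 - 1/196403 = -1/196403 + sqrt(80034397)/14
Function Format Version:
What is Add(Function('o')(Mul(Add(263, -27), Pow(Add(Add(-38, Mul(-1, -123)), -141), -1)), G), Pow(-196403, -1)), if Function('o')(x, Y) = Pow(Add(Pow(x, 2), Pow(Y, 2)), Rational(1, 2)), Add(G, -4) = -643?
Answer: Add(Rational(-1, 196403), Mul(Rational(1, 14), Pow(80034397, Rational(1, 2)))) ≈ 639.01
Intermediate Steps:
G = -639 (G = Add(4, -643) = -639)
Function('o')(x, Y) = Pow(Add(Pow(Y, 2), Pow(x, 2)), Rational(1, 2))
Add(Function('o')(Mul(Add(263, -27), Pow(Add(Add(-38, Mul(-1, -123)), -141), -1)), G), Pow(-196403, -1)) = Add(Pow(Add(Pow(-639, 2), Pow(Mul(Add(263, -27), Pow(Add(Add(-38, Mul(-1, -123)), -141), -1)), 2)), Rational(1, 2)), Pow(-196403, -1)) = Add(Pow(Add(408321, Pow(Mul(236, Pow(Add(Add(-38, 123), -141), -1)), 2)), Rational(1, 2)), Rational(-1, 196403)) = Add(Pow(Add(408321, Pow(Mul(236, Pow(Add(85, -141), -1)), 2)), Rational(1, 2)), Rational(-1, 196403)) = Add(Pow(Add(408321, Pow(Mul(236, Pow(-56, -1)), 2)), Rational(1, 2)), Rational(-1, 196403)) = Add(Pow(Add(408321, Pow(Mul(236, Rational(-1, 56)), 2)), Rational(1, 2)), Rational(-1, 196403)) = Add(Pow(Add(408321, Pow(Rational(-59, 14), 2)), Rational(1, 2)), Rational(-1, 196403)) = Add(Pow(Add(408321, Rational(3481, 196)), Rational(1, 2)), Rational(-1, 196403)) = Add(Pow(Rational(80034397, 196), Rational(1, 2)), Rational(-1, 196403)) = Add(Mul(Rational(1, 14), Pow(80034397, Rational(1, 2))), Rational(-1, 196403)) = Add(Rational(-1, 196403), Mul(Rational(1, 14), Pow(80034397, Rational(1, 2))))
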